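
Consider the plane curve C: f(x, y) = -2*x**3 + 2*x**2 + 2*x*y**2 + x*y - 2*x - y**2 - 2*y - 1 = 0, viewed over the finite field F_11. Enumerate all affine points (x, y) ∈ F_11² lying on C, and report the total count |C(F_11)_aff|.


Affine F_11-points: {(0, 10), (3, 6), (3, 7), (5, 3), (5, 4), (6, 8), (7, 5), (7, 9), (8, 0), (8, 4), (10, 4), (10, 6)}; count = 12.

For each of the 121 pairs (x, y) ∈ F_11², evaluate f(x, y) mod 11. Record the zeros.
  x = 0: [0↦10, 1↦7, 2↦2, 3↦6, 4↦8, 5↦8, 6↦6, 7↦2, 8↦7, 9↦10, 10↦0]  zeros at y ∈ {10}
  x = 1: [0↦8, 1↦8, 2↦10, 3↦3, 4↦9, 5↦6, 6↦5, 7↦6, 8↦9, 9↦3, 10↦10]  zeros at y ∈ ∅
  x = 2: [0↦9, 1↦1, 2↦10, 3↦3, 4↦2, 5↦7, 6↦7, 7↦2, 8↦3, 9↦10, 10↦1]  zeros at y ∈ ∅
  x = 3: [0↦1, 1↦7, 2↦1, 3↦5, 4↦8, 5↦10, 6↦0, 7↦0, 8↦10, 9↦8, 10↦5]  zeros at y ∈ {6, 7}
  x = 4: [0↦5, 1↦3, 2↦4, 3↦8, 4↦4, 5↦3, 6↦5, 7↦10, 8↦7, 9↦7, 10↦10]  zeros at y ∈ ∅
  x = 5: [0↦9, 1↦10, 2↦7, 3↦0, 4↦0, 5↦7, 6↦10, 7↦9, 8↦4, 9↦6, 10↦4]  zeros at y ∈ {3, 4}
  x = 6: [0↦1, 1↦5, 2↦9, 3↦2, 4↦6, 5↦10, 6↦3, 7↦7, 8↦0, 9↦4, 10↦8]  zeros at y ∈ {8}
  x = 7: [0↦2, 1↦9, 2↦9, 3↦2, 4↦10, 5↦0, 6↦5, 7↦3, 8↦5, 9↦0, 10↦10]  zeros at y ∈ {5, 9}
  x = 8: [0↦0, 1↦10, 2↦6, 3↦10, 4↦0, 5↦9, 6↦4, 7↦7, 8↦7, 9↦4, 10↦9]  zeros at y ∈ {0, 4}
  x = 9: [0↦5, 1↦7, 2↦10, 3↦3, 4↦8, 5↦3, 6↦10, 7↦7, 8↦5, 9↦4, 10↦4]  zeros at y ∈ ∅
  x = 10: [0↦5, 1↦10, 2↦9, 3↦2, 4↦0, 5↦3, 6↦0, 7↦2, 8↦9, 9↦10, 10↦5]  zeros at y ∈ {4, 6}
Collecting zeros: affine points = {(0, 10), (3, 6), (3, 7), (5, 3), (5, 4), (6, 8), (7, 5), (7, 9), (8, 0), (8, 4), (10, 4), (10, 6)}.
Total count |C(F_11)_aff| = 12.


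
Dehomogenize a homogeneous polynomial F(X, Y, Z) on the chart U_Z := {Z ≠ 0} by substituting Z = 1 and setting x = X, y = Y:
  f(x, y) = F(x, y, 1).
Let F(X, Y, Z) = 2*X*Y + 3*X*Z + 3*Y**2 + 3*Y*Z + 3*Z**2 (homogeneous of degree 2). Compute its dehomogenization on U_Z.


f(x, y) = 2*x*y + 3*x + 3*y**2 + 3*y + 3

On U_Z we set Z = 1. Each monomial c·X^i·Y^j·Z^k in F becomes c·x^i·y^j·1^k = c·x^i·y^j.
Substituting Z = 1: F(X, Y, 1) = 2*x*y + 3*x + 3*y**2 + 3*y + 3.
Note: deg(f) ≤ deg(F) = 2; strict inequality happens when F is divisible by Z (lost terms).


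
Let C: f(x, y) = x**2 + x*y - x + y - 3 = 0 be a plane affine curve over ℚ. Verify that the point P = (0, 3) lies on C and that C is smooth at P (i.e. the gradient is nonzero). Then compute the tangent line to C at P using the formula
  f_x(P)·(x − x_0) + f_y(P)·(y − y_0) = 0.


Tangent line at P: 2*x + y - 3 = 0.

Step 1: f(0, 3) = 0, so P lies on C.
Step 2: partial derivatives
  f_x(x, y) = 2*x + y - 1, f_y(x, y) = x + 1.
  f_x(P) = 2, f_y(P) = 1 (gradient nonzero, so P is smooth).
Step 3: tangent line at P: 2·(x − 0) + 1·(y − 3) = 0.
Expanding: 2*x + y - 3 = 0.


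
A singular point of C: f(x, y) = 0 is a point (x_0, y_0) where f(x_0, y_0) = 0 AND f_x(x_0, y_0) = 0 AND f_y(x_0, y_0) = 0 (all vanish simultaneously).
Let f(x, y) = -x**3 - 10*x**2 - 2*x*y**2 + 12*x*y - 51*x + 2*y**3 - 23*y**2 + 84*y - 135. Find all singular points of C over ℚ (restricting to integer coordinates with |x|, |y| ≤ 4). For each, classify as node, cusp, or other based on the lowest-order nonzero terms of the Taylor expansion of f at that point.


Singular points: {(-3, 3)}; classification: node.

Compute partial derivatives:
  f_x = -3*x**2 - 20*x - 2*y**2 + 12*y - 51.
  f_y = -4*x*y + 12*x + 6*y**2 - 46*y + 84.
Scan x_0 ∈ {−4, ..., 4}. For each x_0, f_y(x_0, y) is a polynomial in y; find its integer roots y ∈ {−4, ..., 4}, then test f_x and f at those candidates.
  x = -4: f_y(-4, y) = 6*y**2 - 30*y + 36; vanishes at y ∈ {2, 3}. (-4, 2): f_x = -3 ≠ 0; (-4, 3): f_x = -1 ≠ 0.
  x = -3: f_y(-3, y) = 6*y**2 - 34*y + 48; vanishes at y ∈ {3}. (-3, 3): f_x = 0, f = 0 — SINGULAR.
  x = -2: f_y(-2, y) = 6*y**2 - 38*y + 60; vanishes at y ∈ {3}. (-2, 3): f_x = -5 ≠ 0.
  x = -1: f_y(-1, y) = 6*y**2 - 42*y + 72; vanishes at y ∈ {3, 4}. (-1, 3): f_x = -16 ≠ 0; (-1, 4): f_x = -18 ≠ 0.
  x = 0: f_y(0, y) = 6*y**2 - 46*y + 84; vanishes at y ∈ {3}. (0, 3): f_x = -33 ≠ 0.
  x = 1: f_y(1, y) = 6*y**2 - 50*y + 96; vanishes at y ∈ {3}. (1, 3): f_x = -56 ≠ 0.
  x = 2: f_y(2, y) = 6*y**2 - 54*y + 108; vanishes at y ∈ {3}. (2, 3): f_x = -85 ≠ 0.
  x = 3: f_y(3, y) = 6*y**2 - 58*y + 120; vanishes at y ∈ {3}. (3, 3): f_x = -120 ≠ 0.
  x = 4: f_y(4, y) = 6*y**2 - 62*y + 132; vanishes at y ∈ {3}. (4, 3): f_x = -161 ≠ 0.
Only singular point on the grid: (-3, 3).
Classify: substitute x = -3 + u, y = 3 + v and expand: f = -u**3 - u**2 - 2*u*v**2 + 2*v**3 + v**2.
No constant or linear terms (consistent with a singular point). Quadratic part: -u**2 + v**2. Cubic part: -u**3 - 2*u*v**2 + 2*v**3.
The quadratic part v**2 - u**2 = (v − u)(v + u) splits into two distinct linear factors, so there are two distinct tangent lines y − 3 = ±(x − -3) — this is a node (ordinary double point).
Classification: node.


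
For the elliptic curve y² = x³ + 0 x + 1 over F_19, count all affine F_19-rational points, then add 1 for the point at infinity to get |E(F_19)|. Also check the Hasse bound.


Affine points = {(0, 1), (0, 18), (2, 3), (2, 16), (3, 3), (3, 16), (8, 0), (12, 0), (14, 3), (14, 16), (18, 0)}; affine count = 11; |E(F_19)| = 12.

Discriminant check: Δ ∝ 4a³ + 27b² = 4·0³ + 27·1² = 4·0 + 27·1 ≡ 8 (mod 19). Nonzero ⇒ E is nonsingular.
For each x ∈ F_19, compute rhs = x³ + 0·x + 1 mod 19, then count y ∈ F_19 with y² ≡ rhs.
  x = 0: rhs = 1, matching y values: 1, 18 (2 points).
  x = 1: rhs = 2, matching y values: none (0 points).
  x = 2: rhs = 9, matching y values: 3, 16 (2 points).
  x = 3: rhs = 9, matching y values: 3, 16 (2 points).
  x = 4: rhs = 8, matching y values: none (0 points).
  x = 5: rhs = 12, matching y values: none (0 points).
  x = 6: rhs = 8, matching y values: none (0 points).
  x = 7: rhs = 2, matching y values: none (0 points).
  x = 8: rhs = 0, matching y values: 0 (1 points).
  x = 9: rhs = 8, matching y values: none (0 points).
  x = 10: rhs = 13, matching y values: none (0 points).
  x = 11: rhs = 2, matching y values: none (0 points).
  x = 12: rhs = 0, matching y values: 0 (1 points).
  x = 13: rhs = 13, matching y values: none (0 points).
  x = 14: rhs = 9, matching y values: 3, 16 (2 points).
  x = 15: rhs = 13, matching y values: none (0 points).
  x = 16: rhs = 12, matching y values: none (0 points).
  x = 17: rhs = 12, matching y values: none (0 points).
  x = 18: rhs = 0, matching y values: 0 (1 points).
Total affine count: 11.
Full point count |E(F_19)| = 11 + 1 = 12.
Hasse bound: |12 − (19+1)| = |-8| = 8 ≤ 2√19 ≈ 8.7178 ✓.


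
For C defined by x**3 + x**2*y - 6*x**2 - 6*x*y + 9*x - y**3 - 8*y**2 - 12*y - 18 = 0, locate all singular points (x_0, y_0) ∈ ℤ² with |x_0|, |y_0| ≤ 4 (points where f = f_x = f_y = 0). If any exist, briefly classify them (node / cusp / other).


Singular points: {(3, -3)}; classification: cusp.

Compute partial derivatives:
  f_x = 3*x**2 + 2*x*y - 12*x - 6*y + 9.
  f_y = x**2 - 6*x - 3*y**2 - 16*y - 12.
Scan x_0 ∈ {−4, ..., 4}. For each x_0, f_y(x_0, y) is a polynomial in y; find its integer roots y ∈ {−4, ..., 4}, then test f_x and f at those candidates.
  x = -4: f_y(-4, y) = -3*y**2 - 16*y + 28; no integer root y with |y| ≤ 4.
  x = -3: f_y(-3, y) = -3*y**2 - 16*y + 15; no integer root y with |y| ≤ 4.
  x = -2: f_y(-2, y) = -3*y**2 - 16*y + 4; no integer root y with |y| ≤ 4.
  x = -1: f_y(-1, y) = -3*y**2 - 16*y - 5; no integer root y with |y| ≤ 4.
  x = 0: f_y(0, y) = -3*y**2 - 16*y - 12; no integer root y with |y| ≤ 4.
  x = 1: f_y(1, y) = -3*y**2 - 16*y - 17; no integer root y with |y| ≤ 4.
  x = 2: f_y(2, y) = -3*y**2 - 16*y - 20; vanishes at y ∈ {-2}. (2, -2): f_x = 1 ≠ 0.
  x = 3: f_y(3, y) = -3*y**2 - 16*y - 21; vanishes at y ∈ {-3}. (3, -3): f_x = 0, f = 0 — SINGULAR.
  x = 4: f_y(4, y) = -3*y**2 - 16*y - 20; vanishes at y ∈ {-2}. (4, -2): f_x = 5 ≠ 0.
Only singular point on the grid: (3, -3).
Classify: substitute x = 3 + u, y = -3 + v and expand: f = u**3 + u**2*v - v**3 + v**2.
No constant or linear terms (consistent with a singular point). Quadratic part: v**2. Cubic part: u**3 + u**2*v - v**3.
The quadratic part v**2 is a perfect square, so there is a single (double) tangent line v = 0, i.e. y = -3. Restricting the cubic part to that line (v = 0) leaves u**3 ≠ 0, so f is not divisible by v and the branch is v² ≈ -u**3 to lowest order — this is a cusp.
Classification: cusp.


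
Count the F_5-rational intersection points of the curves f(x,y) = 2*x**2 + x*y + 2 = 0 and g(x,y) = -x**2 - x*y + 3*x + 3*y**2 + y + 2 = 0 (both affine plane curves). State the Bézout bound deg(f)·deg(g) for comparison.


Common zeros: ∅; count = 0; Bézout bound = 4.

deg(f) = 2, deg(g) = 2, so Bézout bound = 4.
Scan x ∈ F_5. For each x, list the y ∈ F_5 with f(x, y) ≡ 0 and those with g(x, y) ≡ 0 (mod 5); the common zeros in that column are the intersection.
  x = 0: f ≡ 0 at y ∈ ∅; g ≡ 0 at y ∈ ∅; common: ∅.
  x = 1: f ≡ 0 at y ∈ {1}; g ≡ 0 at y ∈ ∅; common: ∅.
  x = 2: f ≡ 0 at y ∈ {0}; g ≡ 0 at y ∈ ∅; common: ∅.
  x = 3: f ≡ 0 at y ∈ {0}; g ≡ 0 at y ∈ {2}; common: ∅.
  x = 4: f ≡ 0 at y ∈ {4}; g ≡ 0 at y ∈ ∅; common: ∅.
Collecting: common zeros = ∅, so the count is 0.
Comparison with the Bézout bound: 0 ≤ 4 = deg(f)·deg(g), as expected for curves with no common component (the affine F_5-count falls short of the bound because intersections may lie at infinity, over extension fields, or carry multiplicity).


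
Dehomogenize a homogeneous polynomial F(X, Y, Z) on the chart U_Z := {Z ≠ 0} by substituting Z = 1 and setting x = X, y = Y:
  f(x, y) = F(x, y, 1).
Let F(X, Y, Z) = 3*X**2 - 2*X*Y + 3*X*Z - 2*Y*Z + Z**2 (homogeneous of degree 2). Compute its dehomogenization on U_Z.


f(x, y) = 3*x**2 - 2*x*y + 3*x - 2*y + 1

On U_Z we set Z = 1. Each monomial c·X^i·Y^j·Z^k in F becomes c·x^i·y^j·1^k = c·x^i·y^j.
Substituting Z = 1: F(X, Y, 1) = 3*x**2 - 2*x*y + 3*x - 2*y + 1.
Note: deg(f) ≤ deg(F) = 2; strict inequality happens when F is divisible by Z (lost terms).


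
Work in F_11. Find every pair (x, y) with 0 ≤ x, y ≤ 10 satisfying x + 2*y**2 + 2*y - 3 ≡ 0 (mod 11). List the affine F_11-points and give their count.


Affine F_11-points: {(1, 3), (1, 7), (2, 2), (2, 8), (3, 0), (3, 10), (7, 4), (7, 6), (9, 5), (10, 1), (10, 9)}; count = 11.

For each of the 121 pairs (x, y) ∈ F_11², evaluate f(x, y) mod 11. Record the zeros.
  x = 0: [0↦8, 1↦1, 2↦9, 3↦10, 4↦4, 5↦2, 6↦4, 7↦10, 8↦9, 9↦1, 10↦8]  zeros at y ∈ ∅
  x = 1: [0↦9, 1↦2, 2↦10, 3↦0, 4↦5, 5↦3, 6↦5, 7↦0, 8↦10, 9↦2, 10↦9]  zeros at y ∈ {3, 7}
  x = 2: [0↦10, 1↦3, 2↦0, 3↦1, 4↦6, 5↦4, 6↦6, 7↦1, 8↦0, 9↦3, 10↦10]  zeros at y ∈ {2, 8}
  x = 3: [0↦0, 1↦4, 2↦1, 3↦2, 4↦7, 5↦5, 6↦7, 7↦2, 8↦1, 9↦4, 10↦0]  zeros at y ∈ {0, 10}
  x = 4: [0↦1, 1↦5, 2↦2, 3↦3, 4↦8, 5↦6, 6↦8, 7↦3, 8↦2, 9↦5, 10↦1]  zeros at y ∈ ∅
  x = 5: [0↦2, 1↦6, 2↦3, 3↦4, 4↦9, 5↦7, 6↦9, 7↦4, 8↦3, 9↦6, 10↦2]  zeros at y ∈ ∅
  x = 6: [0↦3, 1↦7, 2↦4, 3↦5, 4↦10, 5↦8, 6↦10, 7↦5, 8↦4, 9↦7, 10↦3]  zeros at y ∈ ∅
  x = 7: [0↦4, 1↦8, 2↦5, 3↦6, 4↦0, 5↦9, 6↦0, 7↦6, 8↦5, 9↦8, 10↦4]  zeros at y ∈ {4, 6}
  x = 8: [0↦5, 1↦9, 2↦6, 3↦7, 4↦1, 5↦10, 6↦1, 7↦7, 8↦6, 9↦9, 10↦5]  zeros at y ∈ ∅
  x = 9: [0↦6, 1↦10, 2↦7, 3↦8, 4↦2, 5↦0, 6↦2, 7↦8, 8↦7, 9↦10, 10↦6]  zeros at y ∈ {5}
  x = 10: [0↦7, 1↦0, 2↦8, 3↦9, 4↦3, 5↦1, 6↦3, 7↦9, 8↦8, 9↦0, 10↦7]  zeros at y ∈ {1, 9}
Collecting zeros: affine points = {(1, 3), (1, 7), (2, 2), (2, 8), (3, 0), (3, 10), (7, 4), (7, 6), (9, 5), (10, 1), (10, 9)}.
Total count |C(F_11)_aff| = 11.


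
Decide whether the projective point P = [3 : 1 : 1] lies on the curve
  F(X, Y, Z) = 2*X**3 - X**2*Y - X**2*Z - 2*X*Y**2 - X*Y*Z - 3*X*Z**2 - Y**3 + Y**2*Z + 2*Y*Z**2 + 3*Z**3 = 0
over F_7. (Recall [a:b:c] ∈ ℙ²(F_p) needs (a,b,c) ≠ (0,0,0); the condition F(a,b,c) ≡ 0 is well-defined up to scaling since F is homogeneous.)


F(3,1,1) ≡ 2 (mod 7); P is NOT on the curve.

Evaluate F(3, 1, 1) term-by-term (mod 7).
  2*X**3 ↦ 2·27·1·1 = 54
  -X**2*Y ↦ -1·9·1·1 = -9
  -X**2*Z ↦ -1·9·1·1 = -9
  -2*X*Y**2 ↦ -2·3·1·1 = -6
  -X*Y*Z ↦ -1·3·1·1 = -3
  -3*X*Z**2 ↦ -3·3·1·1 = -9
  -Y**3 ↦ -1·1·1·1 = -1
  Y**2*Z ↦ 1·1·1·1 = 1
  2*Y*Z**2 ↦ 2·1·1·1 = 2
  3*Z**3 ↦ 3·1·1·1 = 3
Sum: F(3, 1, 1) = (54) + (-9) + (-9) + (-6) + (-3) + (-9) + (-1) + (1) + (2) + (3) = 23.
Reducing mod 7: 23 ≡ 2 (mod 7).
Since F(a, b, c) ≡ 2 ≠ 0 (mod 7), P does NOT lie on the curve.


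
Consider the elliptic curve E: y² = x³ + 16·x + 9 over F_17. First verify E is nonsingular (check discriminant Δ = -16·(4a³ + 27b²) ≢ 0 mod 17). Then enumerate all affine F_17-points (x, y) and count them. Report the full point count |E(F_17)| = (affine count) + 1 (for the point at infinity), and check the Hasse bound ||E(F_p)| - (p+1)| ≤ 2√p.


Affine points = {(0, 3), (0, 14), (1, 3), (1, 14), (2, 7), (2, 10), (3, 4), (3, 13), (4, 1), (4, 16), (6, 7), (6, 10), (9, 7), (9, 10), (10, 8), (10, 9), (12, 5), (12, 12), (13, 0), (14, 6), (14, 11), (16, 3), (16, 14)}; affine count = 23; |E(F_17)| = 24.

Discriminant check: Δ ∝ 4a³ + 27b² = 4·16³ + 27·9² = 4·4096 + 27·81 ≡ 7 (mod 17). Nonzero ⇒ E is nonsingular.
For each x ∈ F_17, compute rhs = x³ + 16·x + 9 mod 17, then count y ∈ F_17 with y² ≡ rhs.
  x = 0: rhs = 9, matching y values: 3, 14 (2 points).
  x = 1: rhs = 9, matching y values: 3, 14 (2 points).
  x = 2: rhs = 15, matching y values: 7, 10 (2 points).
  x = 3: rhs = 16, matching y values: 4, 13 (2 points).
  x = 4: rhs = 1, matching y values: 1, 16 (2 points).
  x = 5: rhs = 10, matching y values: none (0 points).
  x = 6: rhs = 15, matching y values: 7, 10 (2 points).
  x = 7: rhs = 5, matching y values: none (0 points).
  x = 8: rhs = 3, matching y values: none (0 points).
  x = 9: rhs = 15, matching y values: 7, 10 (2 points).
  x = 10: rhs = 13, matching y values: 8, 9 (2 points).
  x = 11: rhs = 3, matching y values: none (0 points).
  x = 12: rhs = 8, matching y values: 5, 12 (2 points).
  x = 13: rhs = 0, matching y values: 0 (1 points).
  x = 14: rhs = 2, matching y values: 6, 11 (2 points).
  x = 15: rhs = 3, matching y values: none (0 points).
  x = 16: rhs = 9, matching y values: 3, 14 (2 points).
Total affine count: 23.
Full point count |E(F_17)| = 23 + 1 = 24.
Hasse bound: |24 − (17+1)| = |6| = 6 ≤ 2√17 ≈ 8.2462 ✓.


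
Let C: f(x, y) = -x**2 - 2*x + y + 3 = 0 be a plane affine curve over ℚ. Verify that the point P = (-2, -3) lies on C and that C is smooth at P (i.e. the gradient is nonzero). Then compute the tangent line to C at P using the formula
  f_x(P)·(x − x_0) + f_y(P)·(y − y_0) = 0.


Tangent line at P: 2*x + y + 7 = 0.

Step 1: f(-2, -3) = 0, so P lies on C.
Step 2: partial derivatives
  f_x(x, y) = -2*x - 2, f_y(x, y) = 1.
  f_x(P) = 2, f_y(P) = 1 (gradient nonzero, so P is smooth).
Step 3: tangent line at P: 2·(x − -2) + 1·(y − -3) = 0.
Expanding: 2*x + y + 7 = 0.


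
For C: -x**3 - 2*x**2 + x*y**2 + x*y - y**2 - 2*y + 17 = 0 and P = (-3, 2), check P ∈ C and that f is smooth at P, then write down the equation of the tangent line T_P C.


Tangent line at P: -9*x - 21*y + 15 = 0.

Step 1: f(-3, 2) = 0, so P lies on C.
Step 2: partial derivatives
  f_x(x, y) = -3*x**2 - 4*x + y**2 + y, f_y(x, y) = 2*x*y + x - 2*y - 2.
  f_x(P) = -9, f_y(P) = -21 (gradient nonzero, so P is smooth).
Step 3: tangent line at P: -9·(x − -3) + -21·(y − 2) = 0.
Expanding: -9*x - 21*y + 15 = 0.


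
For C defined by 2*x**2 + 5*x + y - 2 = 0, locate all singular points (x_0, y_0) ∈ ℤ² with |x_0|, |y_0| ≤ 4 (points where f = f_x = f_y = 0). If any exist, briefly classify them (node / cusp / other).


No singular points in the scanned grid; C is smooth there.

Compute partial derivatives:
  f_x = 4*x + 5.
  f_y = 1.
f_y = 1 is a nonzero constant, so f_y never vanishes: no point (x, y) can satisfy f = f_x = f_y = 0. In particular no (x, y) ∈ {−4, ..., 4}² is singular; the curve is smooth.


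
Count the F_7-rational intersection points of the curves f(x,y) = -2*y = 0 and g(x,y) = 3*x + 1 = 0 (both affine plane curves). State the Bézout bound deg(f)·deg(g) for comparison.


Common zeros: {(2, 0)}; count = 1; Bézout bound = 1.

deg(f) = 1, deg(g) = 1, so Bézout bound = 1.
Scan x ∈ F_7. For each x, list the y ∈ F_7 with f(x, y) ≡ 0 and those with g(x, y) ≡ 0 (mod 7); the common zeros in that column are the intersection.
  x = 0: f ≡ 0 at y ∈ {0}; g ≡ 0 at y ∈ ∅; common: ∅.
  x = 1: f ≡ 0 at y ∈ {0}; g ≡ 0 at y ∈ ∅; common: ∅.
  x = 2: f ≡ 0 at y ∈ {0}; g ≡ 0 at y ∈ {0, 1, 2, 3, 4, 5, 6}; common: {0}.
  x = 3: f ≡ 0 at y ∈ {0}; g ≡ 0 at y ∈ ∅; common: ∅.
  x = 4: f ≡ 0 at y ∈ {0}; g ≡ 0 at y ∈ ∅; common: ∅.
  x = 5: f ≡ 0 at y ∈ {0}; g ≡ 0 at y ∈ ∅; common: ∅.
  x = 6: f ≡ 0 at y ∈ {0}; g ≡ 0 at y ∈ ∅; common: ∅.
Collecting: common zeros = {(2, 0)}, so the count is 1.
Comparison with the Bézout bound: 1 ≤ 1 = deg(f)·deg(g), as expected for curves with no common component (the bound is attained).


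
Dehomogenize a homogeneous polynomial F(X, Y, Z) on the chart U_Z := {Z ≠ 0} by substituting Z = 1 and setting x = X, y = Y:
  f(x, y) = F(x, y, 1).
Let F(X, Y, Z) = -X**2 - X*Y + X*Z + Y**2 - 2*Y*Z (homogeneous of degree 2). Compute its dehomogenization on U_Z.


f(x, y) = -x**2 - x*y + x + y**2 - 2*y

On U_Z we set Z = 1. Each monomial c·X^i·Y^j·Z^k in F becomes c·x^i·y^j·1^k = c·x^i·y^j.
Substituting Z = 1: F(X, Y, 1) = -x**2 - x*y + x + y**2 - 2*y.
Note: deg(f) ≤ deg(F) = 2; strict inequality happens when F is divisible by Z (lost terms).


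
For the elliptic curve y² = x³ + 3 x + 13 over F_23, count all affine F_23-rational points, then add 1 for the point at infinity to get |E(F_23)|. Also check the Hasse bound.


Affine points = {(0, 6), (0, 17), (2, 2), (2, 21), (3, 7), (3, 16), (7, 3), (7, 20), (10, 10), (10, 13), (12, 11), (12, 12), (13, 8), (13, 15), (14, 4), (14, 19), (15, 11), (15, 12), (17, 3), (17, 20), (19, 11), (19, 12), (20, 0), (22, 3), (22, 20)}; affine count = 25; |E(F_23)| = 26.

Discriminant check: Δ ∝ 4a³ + 27b² = 4·3³ + 27·13² = 4·27 + 27·169 ≡ 2 (mod 23). Nonzero ⇒ E is nonsingular.
For each x ∈ F_23, compute rhs = x³ + 3·x + 13 mod 23, then count y ∈ F_23 with y² ≡ rhs.
  x = 0: rhs = 13, matching y values: 6, 17 (2 points).
  x = 1: rhs = 17, matching y values: none (0 points).
  x = 2: rhs = 4, matching y values: 2, 21 (2 points).
  x = 3: rhs = 3, matching y values: 7, 16 (2 points).
  x = 4: rhs = 20, matching y values: none (0 points).
  x = 5: rhs = 15, matching y values: none (0 points).
  x = 6: rhs = 17, matching y values: none (0 points).
  x = 7: rhs = 9, matching y values: 3, 20 (2 points).
  x = 8: rhs = 20, matching y values: none (0 points).
  x = 9: rhs = 10, matching y values: none (0 points).
  x = 10: rhs = 8, matching y values: 10, 13 (2 points).
  x = 11: rhs = 20, matching y values: none (0 points).
  x = 12: rhs = 6, matching y values: 11, 12 (2 points).
  x = 13: rhs = 18, matching y values: 8, 15 (2 points).
  x = 14: rhs = 16, matching y values: 4, 19 (2 points).
  x = 15: rhs = 6, matching y values: 11, 12 (2 points).
  x = 16: rhs = 17, matching y values: none (0 points).
  x = 17: rhs = 9, matching y values: 3, 20 (2 points).
  x = 18: rhs = 11, matching y values: none (0 points).
  x = 19: rhs = 6, matching y values: 11, 12 (2 points).
  x = 20: rhs = 0, matching y values: 0 (1 points).
  x = 21: rhs = 22, matching y values: none (0 points).
  x = 22: rhs = 9, matching y values: 3, 20 (2 points).
Total affine count: 25.
Full point count |E(F_23)| = 25 + 1 = 26.
Hasse bound: |26 − (23+1)| = |2| = 2 ≤ 2√23 ≈ 9.5917 ✓.


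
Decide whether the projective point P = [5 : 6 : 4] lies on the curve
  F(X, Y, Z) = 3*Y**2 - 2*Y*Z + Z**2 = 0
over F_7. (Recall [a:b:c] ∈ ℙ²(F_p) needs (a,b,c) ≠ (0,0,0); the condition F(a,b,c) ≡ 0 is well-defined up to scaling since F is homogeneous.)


F(5,6,4) ≡ 6 (mod 7); P is NOT on the curve.

Evaluate F(5, 6, 4) term-by-term (mod 7).
  3*Y**2 ↦ 3·1·36·1 = 108
  -2*Y*Z ↦ -2·1·6·4 = -48
  Z**2 ↦ 1·1·1·16 = 16
Sum: F(5, 6, 4) = (108) + (-48) + (16) = 76.
Reducing mod 7: 76 ≡ 6 (mod 7).
Since F(a, b, c) ≡ 6 ≠ 0 (mod 7), P does NOT lie on the curve.


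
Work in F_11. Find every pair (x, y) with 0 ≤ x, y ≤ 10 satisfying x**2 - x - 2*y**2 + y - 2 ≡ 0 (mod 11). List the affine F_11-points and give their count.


Affine F_11-points: {(2, 0), (2, 6), (3, 3), (4, 8), (4, 9), (6, 2), (6, 4), (8, 8), (8, 9), (9, 3), (10, 0), (10, 6)}; count = 12.

For each of the 121 pairs (x, y) ∈ F_11², evaluate f(x, y) mod 11. Record the zeros.
  x = 0: [0↦9, 1↦8, 2↦3, 3↦5, 4↦3, 5↦8, 6↦9, 7↦6, 8↦10, 9↦10, 10↦6]  zeros at y ∈ ∅
  x = 1: [0↦9, 1↦8, 2↦3, 3↦5, 4↦3, 5↦8, 6↦9, 7↦6, 8↦10, 9↦10, 10↦6]  zeros at y ∈ ∅
  x = 2: [0↦0, 1↦10, 2↦5, 3↦7, 4↦5, 5↦10, 6↦0, 7↦8, 8↦1, 9↦1, 10↦8]  zeros at y ∈ {0, 6}
  x = 3: [0↦4, 1↦3, 2↦9, 3↦0, 4↦9, 5↦3, 6↦4, 7↦1, 8↦5, 9↦5, 10↦1]  zeros at y ∈ {3}
  x = 4: [0↦10, 1↦9, 2↦4, 3↦6, 4↦4, 5↦9, 6↦10, 7↦7, 8↦0, 9↦0, 10↦7]  zeros at y ∈ {8, 9}
  x = 5: [0↦7, 1↦6, 2↦1, 3↦3, 4↦1, 5↦6, 6↦7, 7↦4, 8↦8, 9↦8, 10↦4]  zeros at y ∈ ∅
  x = 6: [0↦6, 1↦5, 2↦0, 3↦2, 4↦0, 5↦5, 6↦6, 7↦3, 8↦7, 9↦7, 10↦3]  zeros at y ∈ {2, 4}
  x = 7: [0↦7, 1↦6, 2↦1, 3↦3, 4↦1, 5↦6, 6↦7, 7↦4, 8↦8, 9↦8, 10↦4]  zeros at y ∈ ∅
  x = 8: [0↦10, 1↦9, 2↦4, 3↦6, 4↦4, 5↦9, 6↦10, 7↦7, 8↦0, 9↦0, 10↦7]  zeros at y ∈ {8, 9}
  x = 9: [0↦4, 1↦3, 2↦9, 3↦0, 4↦9, 5↦3, 6↦4, 7↦1, 8↦5, 9↦5, 10↦1]  zeros at y ∈ {3}
  x = 10: [0↦0, 1↦10, 2↦5, 3↦7, 4↦5, 5↦10, 6↦0, 7↦8, 8↦1, 9↦1, 10↦8]  zeros at y ∈ {0, 6}
Collecting zeros: affine points = {(2, 0), (2, 6), (3, 3), (4, 8), (4, 9), (6, 2), (6, 4), (8, 8), (8, 9), (9, 3), (10, 0), (10, 6)}.
Total count |C(F_11)_aff| = 12.


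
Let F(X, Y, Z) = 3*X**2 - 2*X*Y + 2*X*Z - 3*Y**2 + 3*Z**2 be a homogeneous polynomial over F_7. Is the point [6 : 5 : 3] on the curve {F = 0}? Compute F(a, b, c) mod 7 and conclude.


F(6,5,3) ≡ 1 (mod 7); P is NOT on the curve.

Evaluate F(6, 5, 3) term-by-term (mod 7).
  3*X**2 ↦ 3·36·1·1 = 108
  -2*X*Y ↦ -2·6·5·1 = -60
  2*X*Z ↦ 2·6·1·3 = 36
  -3*Y**2 ↦ -3·1·25·1 = -75
  3*Z**2 ↦ 3·1·1·9 = 27
Sum: F(6, 5, 3) = (108) + (-60) + (36) + (-75) + (27) = 36.
Reducing mod 7: 36 ≡ 1 (mod 7).
Since F(a, b, c) ≡ 1 ≠ 0 (mod 7), P does NOT lie on the curve.


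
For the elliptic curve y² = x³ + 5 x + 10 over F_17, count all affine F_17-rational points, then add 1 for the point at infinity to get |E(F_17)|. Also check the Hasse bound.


Affine points = {(1, 4), (1, 13), (3, 1), (3, 16), (4, 3), (4, 14), (6, 1), (6, 16), (8, 1), (8, 16), (9, 6), (9, 11), (11, 6), (11, 11), (12, 8), (12, 9), (14, 6), (14, 11), (15, 3), (15, 14), (16, 2), (16, 15)}; affine count = 22; |E(F_17)| = 23.

Discriminant check: Δ ∝ 4a³ + 27b² = 4·5³ + 27·10² = 4·125 + 27·100 ≡ 4 (mod 17). Nonzero ⇒ E is nonsingular.
For each x ∈ F_17, compute rhs = x³ + 5·x + 10 mod 17, then count y ∈ F_17 with y² ≡ rhs.
  x = 0: rhs = 10, matching y values: none (0 points).
  x = 1: rhs = 16, matching y values: 4, 13 (2 points).
  x = 2: rhs = 11, matching y values: none (0 points).
  x = 3: rhs = 1, matching y values: 1, 16 (2 points).
  x = 4: rhs = 9, matching y values: 3, 14 (2 points).
  x = 5: rhs = 7, matching y values: none (0 points).
  x = 6: rhs = 1, matching y values: 1, 16 (2 points).
  x = 7: rhs = 14, matching y values: none (0 points).
  x = 8: rhs = 1, matching y values: 1, 16 (2 points).
  x = 9: rhs = 2, matching y values: 6, 11 (2 points).
  x = 10: rhs = 6, matching y values: none (0 points).
  x = 11: rhs = 2, matching y values: 6, 11 (2 points).
  x = 12: rhs = 13, matching y values: 8, 9 (2 points).
  x = 13: rhs = 11, matching y values: none (0 points).
  x = 14: rhs = 2, matching y values: 6, 11 (2 points).
  x = 15: rhs = 9, matching y values: 3, 14 (2 points).
  x = 16: rhs = 4, matching y values: 2, 15 (2 points).
Total affine count: 22.
Full point count |E(F_17)| = 22 + 1 = 23.
Hasse bound: |23 − (17+1)| = |5| = 5 ≤ 2√17 ≈ 8.2462 ✓.


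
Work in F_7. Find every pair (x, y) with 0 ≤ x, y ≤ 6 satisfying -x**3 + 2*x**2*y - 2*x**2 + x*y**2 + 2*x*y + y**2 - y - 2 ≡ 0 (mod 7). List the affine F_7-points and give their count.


Affine F_7-points: {(0, 2), (0, 6), (1, 1), (2, 3), (2, 5), (3, 5), (4, 0), (4, 2), (5, 1), (5, 2), (6, 4)}; count = 11.

For each of the 49 pairs (x, y) ∈ F_7², evaluate f(x, y) mod 7. Record the zeros.
  x = 0: [0↦5, 1↦5, 2↦0, 3↦4, 4↦3, 5↦4, 6↦0]  zeros at y ∈ {2, 6}
  x = 1: [0↦2, 1↦0, 2↦2, 3↦1, 4↦4, 5↦4, 6↦1]  zeros at y ∈ {1}
  x = 2: [0↦3, 1↦3, 2↦2, 3↦0, 4↦4, 5↦0, 6↦2]  zeros at y ∈ {3, 5}
  x = 3: [0↦2, 1↦1, 2↦1, 3↦2, 4↦4, 5↦0, 6↦4]  zeros at y ∈ {5}
  x = 4: [0↦0, 1↦2, 2↦0, 3↦1, 4↦5, 5↦5, 6↦1]  zeros at y ∈ {0, 2}
  x = 5: [0↦5, 1↦0, 2↦0, 3↦5, 4↦1, 5↦2, 6↦1]  zeros at y ∈ {1, 2}
  x = 6: [0↦4, 1↦3, 2↦2, 3↦1, 4↦0, 5↦6, 6↦5]  zeros at y ∈ {4}
Collecting zeros: affine points = {(0, 2), (0, 6), (1, 1), (2, 3), (2, 5), (3, 5), (4, 0), (4, 2), (5, 1), (5, 2), (6, 4)}.
Total count |C(F_7)_aff| = 11.


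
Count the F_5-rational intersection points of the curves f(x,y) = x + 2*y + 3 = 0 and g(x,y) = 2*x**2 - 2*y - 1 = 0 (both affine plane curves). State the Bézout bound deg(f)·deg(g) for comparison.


Common zeros: {(1, 3)}; count = 1; Bézout bound = 2.

deg(f) = 1, deg(g) = 2, so Bézout bound = 2.
Scan x ∈ F_5. For each x, list the y ∈ F_5 with f(x, y) ≡ 0 and those with g(x, y) ≡ 0 (mod 5); the common zeros in that column are the intersection.
  x = 0: f ≡ 0 at y ∈ {1}; g ≡ 0 at y ∈ {2}; common: ∅.
  x = 1: f ≡ 0 at y ∈ {3}; g ≡ 0 at y ∈ {3}; common: {3}.
  x = 2: f ≡ 0 at y ∈ {0}; g ≡ 0 at y ∈ {1}; common: ∅.
  x = 3: f ≡ 0 at y ∈ {2}; g ≡ 0 at y ∈ {1}; common: ∅.
  x = 4: f ≡ 0 at y ∈ {4}; g ≡ 0 at y ∈ {3}; common: ∅.
Collecting: common zeros = {(1, 3)}, so the count is 1.
Comparison with the Bézout bound: 1 ≤ 2 = deg(f)·deg(g), as expected for curves with no common component (the affine F_5-count falls short of the bound because intersections may lie at infinity, over extension fields, or carry multiplicity).


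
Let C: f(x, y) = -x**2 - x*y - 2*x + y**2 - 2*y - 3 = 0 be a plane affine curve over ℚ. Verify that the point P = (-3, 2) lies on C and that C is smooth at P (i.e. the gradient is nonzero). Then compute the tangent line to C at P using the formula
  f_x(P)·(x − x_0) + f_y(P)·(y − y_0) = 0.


Tangent line at P: 2*x + 5*y - 4 = 0.

Step 1: f(-3, 2) = 0, so P lies on C.
Step 2: partial derivatives
  f_x(x, y) = -2*x - y - 2, f_y(x, y) = -x + 2*y - 2.
  f_x(P) = 2, f_y(P) = 5 (gradient nonzero, so P is smooth).
Step 3: tangent line at P: 2·(x − -3) + 5·(y − 2) = 0.
Expanding: 2*x + 5*y - 4 = 0.


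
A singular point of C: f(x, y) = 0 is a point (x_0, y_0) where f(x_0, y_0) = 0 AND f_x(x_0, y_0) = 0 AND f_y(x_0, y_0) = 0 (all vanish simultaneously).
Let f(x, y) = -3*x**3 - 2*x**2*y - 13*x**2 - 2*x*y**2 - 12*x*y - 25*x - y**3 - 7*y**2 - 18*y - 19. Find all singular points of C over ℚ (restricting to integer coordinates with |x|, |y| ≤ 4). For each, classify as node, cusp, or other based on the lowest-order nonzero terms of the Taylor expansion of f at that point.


Singular points: {(-1, -2)}; classification: cusp.

Compute partial derivatives:
  f_x = -9*x**2 - 4*x*y - 26*x - 2*y**2 - 12*y - 25.
  f_y = -2*x**2 - 4*x*y - 12*x - 3*y**2 - 14*y - 18.
Scan x_0 ∈ {−4, ..., 4}. For each x_0, f_y(x_0, y) is a polynomial in y; find its integer roots y ∈ {−4, ..., 4}, then test f_x and f at those candidates.
  x = -4: f_y(-4, y) = -3*y**2 + 2*y - 2; no integer root y with |y| ≤ 4.
  x = -3: f_y(-3, y) = -3*y**2 - 2*y; vanishes at y ∈ {0}. (-3, 0): f_x = -28 ≠ 0.
  x = -2: f_y(-2, y) = -3*y**2 - 6*y - 2; no integer root y with |y| ≤ 4.
  x = -1: f_y(-1, y) = -3*y**2 - 10*y - 8; vanishes at y ∈ {-2}. (-1, -2): f_x = 0, f = 0 — SINGULAR.
  x = 0: f_y(0, y) = -3*y**2 - 14*y - 18; no integer root y with |y| ≤ 4.
  x = 1: f_y(1, y) = -3*y**2 - 18*y - 32; no integer root y with |y| ≤ 4.
  x = 2: f_y(2, y) = -3*y**2 - 22*y - 50; no integer root y with |y| ≤ 4.
  x = 3: f_y(3, y) = -3*y**2 - 26*y - 72; no integer root y with |y| ≤ 4.
  x = 4: f_y(4, y) = -3*y**2 - 30*y - 98; no integer root y with |y| ≤ 4.
Only singular point on the grid: (-1, -2).
Classify: substitute x = -1 + u, y = -2 + v and expand: f = -3*u**3 - 2*u**2*v - 2*u*v**2 - v**3 + v**2.
No constant or linear terms (consistent with a singular point). Quadratic part: v**2. Cubic part: -3*u**3 - 2*u**2*v - 2*u*v**2 - v**3.
The quadratic part v**2 is a perfect square, so there is a single (double) tangent line v = 0, i.e. y = -2. Restricting the cubic part to that line (v = 0) leaves -3*u**3 ≠ 0, so f is not divisible by v and the branch is v² ≈ 3*u**3 to lowest order — this is a cusp.
Classification: cusp.


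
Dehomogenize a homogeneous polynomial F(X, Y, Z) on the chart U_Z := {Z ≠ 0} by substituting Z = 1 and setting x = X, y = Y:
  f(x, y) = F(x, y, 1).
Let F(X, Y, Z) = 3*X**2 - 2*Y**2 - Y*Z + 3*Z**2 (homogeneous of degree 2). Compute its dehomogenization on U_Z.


f(x, y) = 3*x**2 - 2*y**2 - y + 3

On U_Z we set Z = 1. Each monomial c·X^i·Y^j·Z^k in F becomes c·x^i·y^j·1^k = c·x^i·y^j.
Substituting Z = 1: F(X, Y, 1) = 3*x**2 - 2*y**2 - y + 3.
Note: deg(f) ≤ deg(F) = 2; strict inequality happens when F is divisible by Z (lost terms).


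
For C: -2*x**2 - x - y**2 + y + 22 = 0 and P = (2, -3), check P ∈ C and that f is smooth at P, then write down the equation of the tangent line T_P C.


Tangent line at P: -9*x + 7*y + 39 = 0.

Step 1: f(2, -3) = 0, so P lies on C.
Step 2: partial derivatives
  f_x(x, y) = -4*x - 1, f_y(x, y) = 1 - 2*y.
  f_x(P) = -9, f_y(P) = 7 (gradient nonzero, so P is smooth).
Step 3: tangent line at P: -9·(x − 2) + 7·(y − -3) = 0.
Expanding: -9*x + 7*y + 39 = 0.


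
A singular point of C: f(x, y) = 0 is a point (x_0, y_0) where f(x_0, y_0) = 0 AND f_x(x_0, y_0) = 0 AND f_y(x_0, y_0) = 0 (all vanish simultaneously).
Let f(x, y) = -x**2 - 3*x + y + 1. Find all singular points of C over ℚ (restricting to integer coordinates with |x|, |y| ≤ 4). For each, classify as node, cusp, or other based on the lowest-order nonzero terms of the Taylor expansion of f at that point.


No singular points in the scanned grid; C is smooth there.

Compute partial derivatives:
  f_x = -2*x - 3.
  f_y = 1.
f_y = 1 is a nonzero constant, so f_y never vanishes: no point (x, y) can satisfy f = f_x = f_y = 0. In particular no (x, y) ∈ {−4, ..., 4}² is singular; the curve is smooth.


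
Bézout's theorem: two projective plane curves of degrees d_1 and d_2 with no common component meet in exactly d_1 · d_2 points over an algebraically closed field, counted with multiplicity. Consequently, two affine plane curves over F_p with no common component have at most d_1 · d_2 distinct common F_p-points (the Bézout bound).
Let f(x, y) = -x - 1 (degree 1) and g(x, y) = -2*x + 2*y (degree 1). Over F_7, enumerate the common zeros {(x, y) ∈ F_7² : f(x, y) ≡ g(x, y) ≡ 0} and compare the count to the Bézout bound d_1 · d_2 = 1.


Common zeros: {(6, 6)}; count = 1; Bézout bound = 1.

deg(f) = 1, deg(g) = 1, so Bézout bound = 1.
Scan x ∈ F_7. For each x, list the y ∈ F_7 with f(x, y) ≡ 0 and those with g(x, y) ≡ 0 (mod 7); the common zeros in that column are the intersection.
  x = 0: f ≡ 0 at y ∈ ∅; g ≡ 0 at y ∈ {0}; common: ∅.
  x = 1: f ≡ 0 at y ∈ ∅; g ≡ 0 at y ∈ {1}; common: ∅.
  x = 2: f ≡ 0 at y ∈ ∅; g ≡ 0 at y ∈ {2}; common: ∅.
  x = 3: f ≡ 0 at y ∈ ∅; g ≡ 0 at y ∈ {3}; common: ∅.
  x = 4: f ≡ 0 at y ∈ ∅; g ≡ 0 at y ∈ {4}; common: ∅.
  x = 5: f ≡ 0 at y ∈ ∅; g ≡ 0 at y ∈ {5}; common: ∅.
  x = 6: f ≡ 0 at y ∈ {0, 1, 2, 3, 4, 5, 6}; g ≡ 0 at y ∈ {6}; common: {6}.
Collecting: common zeros = {(6, 6)}, so the count is 1.
Comparison with the Bézout bound: 1 ≤ 1 = deg(f)·deg(g), as expected for curves with no common component (the bound is attained).


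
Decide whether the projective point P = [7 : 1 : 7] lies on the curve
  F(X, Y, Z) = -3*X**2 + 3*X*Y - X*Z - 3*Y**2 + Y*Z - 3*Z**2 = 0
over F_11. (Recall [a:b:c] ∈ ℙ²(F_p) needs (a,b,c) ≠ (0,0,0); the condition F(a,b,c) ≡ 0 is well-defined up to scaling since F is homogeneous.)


F(7,1,7) ≡ 1 (mod 11); P is NOT on the curve.

Evaluate F(7, 1, 7) term-by-term (mod 11).
  -3*X**2 ↦ -3·49·1·1 = -147
  3*X*Y ↦ 3·7·1·1 = 21
  -X*Z ↦ -1·7·1·7 = -49
  -3*Y**2 ↦ -3·1·1·1 = -3
  Y*Z ↦ 1·1·1·7 = 7
  -3*Z**2 ↦ -3·1·1·49 = -147
Sum: F(7, 1, 7) = (-147) + (21) + (-49) + (-3) + (7) + (-147) = -318.
Reducing mod 11: -318 ≡ 1 (mod 11).
Since F(a, b, c) ≡ 1 ≠ 0 (mod 11), P does NOT lie on the curve.


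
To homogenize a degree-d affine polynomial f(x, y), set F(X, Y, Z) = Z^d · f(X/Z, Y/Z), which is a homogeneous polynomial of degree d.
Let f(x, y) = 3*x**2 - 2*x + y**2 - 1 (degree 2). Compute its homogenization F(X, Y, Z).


F(X, Y, Z) = 3*X**2 - 2*X*Z + Y**2 - Z**2

deg(f) = 2.
Substitute x = X/Z, y = Y/Z into f, then multiply by Z^2.
  monomial 3·x^2·y^0 ↦ 3·X^2·Y^0·Z^0.
  monomial -2·x^1·y^0 ↦ -2·X^1·Y^0·Z^1.
  monomial 1·x^0·y^2 ↦ 1·X^0·Y^2·Z^0.
  monomial -1·x^0·y^0 ↦ -1·X^0·Y^0·Z^2.
Collecting: F(X, Y, Z) = 3*X**2 - 2*X*Z + Y**2 - Z**2.


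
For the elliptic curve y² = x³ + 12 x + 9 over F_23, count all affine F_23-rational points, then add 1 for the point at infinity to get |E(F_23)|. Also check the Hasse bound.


Affine points = {(0, 3), (0, 20), (2, 8), (2, 15), (3, 7), (3, 16), (4, 11), (4, 12), (9, 8), (9, 15), (10, 5), (10, 18), (11, 0), (12, 8), (12, 15), (13, 4), (13, 19), (14, 0), (18, 10), (18, 13), (19, 9), (19, 14), (21, 0)}; affine count = 23; |E(F_23)| = 24.

Discriminant check: Δ ∝ 4a³ + 27b² = 4·12³ + 27·9² = 4·1728 + 27·81 ≡ 14 (mod 23). Nonzero ⇒ E is nonsingular.
For each x ∈ F_23, compute rhs = x³ + 12·x + 9 mod 23, then count y ∈ F_23 with y² ≡ rhs.
  x = 0: rhs = 9, matching y values: 3, 20 (2 points).
  x = 1: rhs = 22, matching y values: none (0 points).
  x = 2: rhs = 18, matching y values: 8, 15 (2 points).
  x = 3: rhs = 3, matching y values: 7, 16 (2 points).
  x = 4: rhs = 6, matching y values: 11, 12 (2 points).
  x = 5: rhs = 10, matching y values: none (0 points).
  x = 6: rhs = 21, matching y values: none (0 points).
  x = 7: rhs = 22, matching y values: none (0 points).
  x = 8: rhs = 19, matching y values: none (0 points).
  x = 9: rhs = 18, matching y values: 8, 15 (2 points).
  x = 10: rhs = 2, matching y values: 5, 18 (2 points).
  x = 11: rhs = 0, matching y values: 0 (1 points).
  x = 12: rhs = 18, matching y values: 8, 15 (2 points).
  x = 13: rhs = 16, matching y values: 4, 19 (2 points).
  x = 14: rhs = 0, matching y values: 0 (1 points).
  x = 15: rhs = 22, matching y values: none (0 points).
  x = 16: rhs = 19, matching y values: none (0 points).
  x = 17: rhs = 20, matching y values: none (0 points).
  x = 18: rhs = 8, matching y values: 10, 13 (2 points).
  x = 19: rhs = 12, matching y values: 9, 14 (2 points).
  x = 20: rhs = 15, matching y values: none (0 points).
  x = 21: rhs = 0, matching y values: 0 (1 points).
  x = 22: rhs = 19, matching y values: none (0 points).
Total affine count: 23.
Full point count |E(F_23)| = 23 + 1 = 24.
Hasse bound: |24 − (23+1)| = |0| = 0 ≤ 2√23 ≈ 9.5917 ✓.


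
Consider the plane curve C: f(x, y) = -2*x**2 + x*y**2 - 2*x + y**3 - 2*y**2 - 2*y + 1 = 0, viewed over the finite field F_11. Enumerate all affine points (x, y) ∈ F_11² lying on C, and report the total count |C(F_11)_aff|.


Affine F_11-points: {(0, 5), (0, 9), (0, 10), (1, 6), (1, 8), (1, 9), (2, 0), (4, 3), (5, 3), (5, 6), (5, 10), (6, 5), (8, 0), (8, 8), (9, 4)}; count = 15.

For each of the 121 pairs (x, y) ∈ F_11², evaluate f(x, y) mod 11. Record the zeros.
  x = 0: [0↦1, 1↦9, 2↦8, 3↦4, 4↦3, 5↦0, 6↦1, 7↦1, 8↦6, 9↦0, 10↦0]  zeros at y ∈ {5, 9, 10}
  x = 1: [0↦8, 1↦6, 2↦8, 3↦9, 4↦4, 5↦10, 6↦0, 7↦2, 8↦0, 9↦0, 10↦8]  zeros at y ∈ {6, 8, 9}
  x = 2: [0↦0, 1↦10, 2↦4, 3↦10, 4↦1, 5↦5, 6↦6, 7↦10, 8↦1, 9↦7, 10↦1]  zeros at y ∈ {0}
  x = 3: [0↦10, 1↦10, 2↦7, 3↦7, 4↦5, 5↦7, 6↦8, 7↦3, 8↦9, 9↦10, 10↦1]  zeros at y ∈ ∅
  x = 4: [0↦5, 1↦6, 2↦6, 3↦0, 4↦5, 5↦5, 6↦6, 7↦3, 8↦2, 9↦9, 10↦8]  zeros at y ∈ {3}
  x = 5: [0↦7, 1↦9, 2↦1, 3↦0, 4↦1, 5↦10, 6↦0, 7↦10, 8↦2, 9↦4, 10↦0]  zeros at y ∈ {3, 6, 10}
  x = 6: [0↦5, 1↦8, 2↦3, 3↦7, 4↦4, 5↦0, 6↦1, 7↦2, 8↦9, 9↦6, 10↦10]  zeros at y ∈ {5}
  x = 7: [0↦10, 1↦3, 2↦1, 3↦10, 4↦3, 5↦8, 6↦9, 7↦1, 8↦1, 9↦4, 10↦5]  zeros at y ∈ ∅
  x = 8: [0↦0, 1↦5, 2↦6, 3↦9, 4↦9, 5↦1, 6↦2, 7↦7, 8↦0, 9↦9, 10↦7]  zeros at y ∈ {0, 8}
  x = 9: [0↦8, 1↦3, 2↦7, 3↦4, 4↦0, 5↦1, 6↦2, 7↦9, 8↦6, 9↦10, 10↦5]  zeros at y ∈ {4}
  x = 10: [0↦1, 1↦8, 2↦4, 3↦6, 4↦9, 5↦8, 6↦9, 7↦7, 8↦8, 9↦7, 10↦10]  zeros at y ∈ ∅
Collecting zeros: affine points = {(0, 5), (0, 9), (0, 10), (1, 6), (1, 8), (1, 9), (2, 0), (4, 3), (5, 3), (5, 6), (5, 10), (6, 5), (8, 0), (8, 8), (9, 4)}.
Total count |C(F_11)_aff| = 15.


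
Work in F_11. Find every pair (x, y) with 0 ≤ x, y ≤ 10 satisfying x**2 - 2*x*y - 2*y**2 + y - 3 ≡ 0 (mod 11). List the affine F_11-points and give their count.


Affine F_11-points: {(5, 0), (5, 1), (6, 0), (7, 3), (7, 7), (8, 1), (8, 8), (9, 4), (10, 3), (10, 4)}; count = 10.

For each of the 121 pairs (x, y) ∈ F_11², evaluate f(x, y) mod 11. Record the zeros.
  x = 0: [0↦8, 1↦7, 2↦2, 3↦4, 4↦2, 5↦7, 6↦8, 7↦5, 8↦9, 9↦9, 10↦5]  zeros at y ∈ ∅
  x = 1: [0↦9, 1↦6, 2↦10, 3↦10, 4↦6, 5↦9, 6↦8, 7↦3, 8↦5, 9↦3, 10↦8]  zeros at y ∈ ∅
  x = 2: [0↦1, 1↦7, 2↦9, 3↦7, 4↦1, 5↦2, 6↦10, 7↦3, 8↦3, 9↦10, 10↦2]  zeros at y ∈ ∅
  x = 3: [0↦6, 1↦10, 2↦10, 3↦6, 4↦9, 5↦8, 6↦3, 7↦5, 8↦3, 9↦8, 10↦9]  zeros at y ∈ ∅
  x = 4: [0↦2, 1↦4, 2↦2, 3↦7, 4↦8, 5↦5, 6↦9, 7↦9, 8↦5, 9↦8, 10↦7]  zeros at y ∈ ∅
  x = 5: [0↦0, 1↦0, 2↦7, 3↦10, 4↦9, 5↦4, 6↦6, 7↦4, 8↦9, 9↦10, 10↦7]  zeros at y ∈ {0, 1}
  x = 6: [0↦0, 1↦9, 2↦3, 3↦4, 4↦1, 5↦5, 6↦5, 7↦1, 8↦4, 9↦3, 10↦9]  zeros at y ∈ {0}
  x = 7: [0↦2, 1↦9, 2↦1, 3↦0, 4↦6, 5↦8, 6↦6, 7↦0, 8↦1, 9↦9, 10↦2]  zeros at y ∈ {3, 7}
  x = 8: [0↦6, 1↦0, 2↦1, 3↦9, 4↦2, 5↦2, 6↦9, 7↦1, 8↦0, 9↦6, 10↦8]  zeros at y ∈ {1, 8}
  x = 9: [0↦1, 1↦4, 2↦3, 3↦9, 4↦0, 5↦9, 6↦3, 7↦4, 8↦1, 9↦5, 10↦5]  zeros at y ∈ {4}
  x = 10: [0↦9, 1↦10, 2↦7, 3↦0, 4↦0, 5↦7, 6↦10, 7↦9, 8↦4, 9↦6, 10↦4]  zeros at y ∈ {3, 4}
Collecting zeros: affine points = {(5, 0), (5, 1), (6, 0), (7, 3), (7, 7), (8, 1), (8, 8), (9, 4), (10, 3), (10, 4)}.
Total count |C(F_11)_aff| = 10.


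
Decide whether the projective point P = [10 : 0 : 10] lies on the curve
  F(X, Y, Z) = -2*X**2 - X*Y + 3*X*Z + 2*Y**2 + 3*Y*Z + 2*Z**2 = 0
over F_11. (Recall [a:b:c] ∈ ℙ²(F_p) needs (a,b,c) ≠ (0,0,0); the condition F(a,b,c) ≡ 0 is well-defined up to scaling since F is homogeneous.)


F(10,0,10) ≡ 3 (mod 11); P is NOT on the curve.

Evaluate F(10, 0, 10) term-by-term (mod 11).
  -2*X**2 ↦ -2·100·1·1 = -200
  -X*Y ↦ -1·10·0·1 = 0
  3*X*Z ↦ 3·10·1·10 = 300
  2*Y**2 ↦ 2·1·0·1 = 0
  3*Y*Z ↦ 3·1·0·10 = 0
  2*Z**2 ↦ 2·1·1·100 = 200
Sum: F(10, 0, 10) = (-200) + (0) + (300) + (0) + (0) + (200) = 300.
Reducing mod 11: 300 ≡ 3 (mod 11).
Since F(a, b, c) ≡ 3 ≠ 0 (mod 11), P does NOT lie on the curve.
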